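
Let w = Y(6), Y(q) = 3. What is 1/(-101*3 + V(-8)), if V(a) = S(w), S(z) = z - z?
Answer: -1/303 ≈ -0.0033003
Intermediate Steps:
w = 3
S(z) = 0
V(a) = 0
1/(-101*3 + V(-8)) = 1/(-101*3 + 0) = 1/(-303 + 0) = 1/(-303) = -1/303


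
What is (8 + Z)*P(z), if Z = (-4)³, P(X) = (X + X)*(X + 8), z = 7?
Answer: -11760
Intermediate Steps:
P(X) = 2*X*(8 + X) (P(X) = (2*X)*(8 + X) = 2*X*(8 + X))
Z = -64
(8 + Z)*P(z) = (8 - 64)*(2*7*(8 + 7)) = -112*7*15 = -56*210 = -11760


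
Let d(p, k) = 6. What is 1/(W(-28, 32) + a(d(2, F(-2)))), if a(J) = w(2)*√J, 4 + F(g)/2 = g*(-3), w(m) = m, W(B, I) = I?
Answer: 4/125 - √6/500 ≈ 0.027101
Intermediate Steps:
F(g) = -8 - 6*g (F(g) = -8 + 2*(g*(-3)) = -8 + 2*(-3*g) = -8 - 6*g)
a(J) = 2*√J
1/(W(-28, 32) + a(d(2, F(-2)))) = 1/(32 + 2*√6)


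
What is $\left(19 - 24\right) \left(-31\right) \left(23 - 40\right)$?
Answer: $-2635$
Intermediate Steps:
$\left(19 - 24\right) \left(-31\right) \left(23 - 40\right) = \left(-5\right) \left(-31\right) \left(23 - 40\right) = 155 \left(-17\right) = -2635$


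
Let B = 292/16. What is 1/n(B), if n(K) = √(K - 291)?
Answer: -2*I*√1091/1091 ≈ -0.060551*I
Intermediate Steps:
B = 73/4 (B = 292*(1/16) = 73/4 ≈ 18.250)
n(K) = √(-291 + K)
1/n(B) = 1/(√(-291 + 73/4)) = 1/(√(-1091/4)) = 1/(I*√1091/2) = -2*I*√1091/1091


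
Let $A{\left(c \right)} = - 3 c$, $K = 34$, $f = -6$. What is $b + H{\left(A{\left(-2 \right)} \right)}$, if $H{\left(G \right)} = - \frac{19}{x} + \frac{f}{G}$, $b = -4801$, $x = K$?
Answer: $- \frac{163287}{34} \approx -4802.6$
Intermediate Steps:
$x = 34$
$H{\left(G \right)} = - \frac{19}{34} - \frac{6}{G}$
$b + H{\left(A{\left(-2 \right)} \right)} = -4801 - \left(\frac{19}{34} + \frac{6}{\left(-3\right) \left(-2\right)}\right) = -4801 - \left(\frac{19}{34} + \frac{6}{6}\right) = -4801 - \frac{53}{34} = - \frac{163287}{34}$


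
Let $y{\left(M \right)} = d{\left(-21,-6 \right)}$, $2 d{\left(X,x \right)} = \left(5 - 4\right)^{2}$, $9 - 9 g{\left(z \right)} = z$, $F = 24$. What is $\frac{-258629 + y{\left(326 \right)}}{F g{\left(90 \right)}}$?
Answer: $\frac{57473}{48} \approx 1197.4$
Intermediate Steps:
$g{\left(z \right)} = 1 - \frac{z}{9}$
$d{\left(X,x \right)} = \frac{1}{2}$ ($d{\left(X,x \right)} = \frac{\left(5 - 4\right)^{2}}{2} = \frac{1^{2}}{2} = \frac{1}{2} \cdot 1 = \frac{1}{2}$)
$y{\left(M \right)} = \frac{1}{2}$
$\frac{-258629 + y{\left(326 \right)}}{F g{\left(90 \right)}} = \frac{-258629 + \frac{1}{2}}{24 \left(1 - 10\right)} = - \frac{517257}{2 \cdot 24 \left(1 - 10\right)} = - \frac{517257}{2 \cdot 24 \left(-9\right)} = - \frac{517257}{2 \left(-216\right)} = \left(- \frac{517257}{2}\right) \left(- \frac{1}{216}\right) = \frac{57473}{48}$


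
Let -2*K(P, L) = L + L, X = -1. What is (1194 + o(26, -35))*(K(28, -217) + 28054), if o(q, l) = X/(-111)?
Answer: 3746896985/111 ≈ 3.3756e+7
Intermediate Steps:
K(P, L) = -L (K(P, L) = -(L + L)/2 = -L)
o(q, l) = 1/111 (o(q, l) = -1/(-111) = -1*(-1/111) = 1/111)
(1194 + o(26, -35))*(K(28, -217) + 28054) = (1194 + 1/111)*(-1*(-217) + 28054) = 132535*(217 + 28054)/111 = (132535/111)*28271 = 3746896985/111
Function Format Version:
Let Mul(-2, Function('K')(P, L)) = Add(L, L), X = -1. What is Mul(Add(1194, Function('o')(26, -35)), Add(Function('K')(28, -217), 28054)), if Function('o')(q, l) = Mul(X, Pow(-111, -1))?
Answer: Rational(3746896985, 111) ≈ 3.3756e+7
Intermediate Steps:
Function('K')(P, L) = Mul(-1, L) (Function('K')(P, L) = Mul(Rational(-1, 2), Add(L, L)) = Mul(Rational(-1, 2), Mul(2, L)) = Mul(-1, L))
Function('o')(q, l) = Rational(1, 111) (Function('o')(q, l) = Mul(-1, Pow(-111, -1)) = Mul(-1, Rational(-1, 111)) = Rational(1, 111))
Mul(Add(1194, Function('o')(26, -35)), Add(Function('K')(28, -217), 28054)) = Mul(Add(1194, Rational(1, 111)), Add(Mul(-1, -217), 28054)) = Mul(Rational(132535, 111), Add(217, 28054)) = Mul(Rational(132535, 111), 28271) = Rational(3746896985, 111)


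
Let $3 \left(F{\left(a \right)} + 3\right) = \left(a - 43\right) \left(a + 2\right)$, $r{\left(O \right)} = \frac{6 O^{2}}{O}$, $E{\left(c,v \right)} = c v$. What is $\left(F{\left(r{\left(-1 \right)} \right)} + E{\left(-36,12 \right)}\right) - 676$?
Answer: $- \frac{3137}{3} \approx -1045.7$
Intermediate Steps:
$r{\left(O \right)} = 6 O$
$F{\left(a \right)} = -3 + \frac{\left(-43 + a\right) \left(2 + a\right)}{3}$ ($F{\left(a \right)} = -3 + \frac{\left(a - 43\right) \left(a + 2\right)}{3} = -3 + \frac{\left(-43 + a\right) \left(2 + a\right)}{3}$)
$\left(F{\left(r{\left(-1 \right)} \right)} + E{\left(-36,12 \right)}\right) - 676 = \left(\left(- \frac{95}{3} - \frac{41 \cdot 6 \left(-1\right)}{3} + \frac{\left(6 \left(-1\right)\right)^{2}}{3}\right) - 432\right) - 676 = \left(\left(- \frac{95}{3} - -82 + \frac{\left(-6\right)^{2}}{3}\right) - 432\right) - 676 = \left(\left(- \frac{95}{3} + 82 + \frac{1}{3} \cdot 36\right) - 432\right) - 676 = \left(\left(- \frac{95}{3} + 82 + 12\right) - 432\right) - 676 = \left(\frac{187}{3} - 432\right) - 676 = - \frac{1109}{3} - 676 = - \frac{3137}{3}$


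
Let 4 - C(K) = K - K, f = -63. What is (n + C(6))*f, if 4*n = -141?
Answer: 7875/4 ≈ 1968.8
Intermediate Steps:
n = -141/4 (n = (1/4)*(-141) = -141/4 ≈ -35.250)
C(K) = 4 (C(K) = 4 - (K - K) = 4 - 1*0 = 4 + 0 = 4)
(n + C(6))*f = (-141/4 + 4)*(-63) = -125/4*(-63) = 7875/4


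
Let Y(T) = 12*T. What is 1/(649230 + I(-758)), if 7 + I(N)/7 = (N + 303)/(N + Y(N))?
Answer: 758/492079443 ≈ 1.5404e-6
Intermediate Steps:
I(N) = -49 + 7*(303 + N)/(13*N) (I(N) = -49 + 7*((N + 303)/(N + 12*N)) = -49 + 7*((303 + N)/((13*N))) = -49 + 7*((303 + N)*(1/(13*N))) = -49 + 7*((303 + N)/(13*N)) = -49 + 7*(303 + N)/(13*N))
1/(649230 + I(-758)) = 1/(649230 + (21/13)*(101 - 30*(-758))/(-758)) = 1/(649230 + (21/13)*(-1/758)*(101 + 22740)) = 1/(649230 + (21/13)*(-1/758)*22841) = 1/(649230 - 36897/758) = 1/(492079443/758) = 758/492079443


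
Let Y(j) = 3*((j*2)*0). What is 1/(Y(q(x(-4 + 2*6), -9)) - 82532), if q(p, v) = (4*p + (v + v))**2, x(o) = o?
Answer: -1/82532 ≈ -1.2117e-5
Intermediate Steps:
q(p, v) = (2*v + 4*p)**2 (q(p, v) = (4*p + 2*v)**2 = (2*v + 4*p)**2)
Y(j) = 0 (Y(j) = 3*((2*j)*0) = 3*0 = 0)
1/(Y(q(x(-4 + 2*6), -9)) - 82532) = 1/(0 - 82532) = 1/(-82532) = -1/82532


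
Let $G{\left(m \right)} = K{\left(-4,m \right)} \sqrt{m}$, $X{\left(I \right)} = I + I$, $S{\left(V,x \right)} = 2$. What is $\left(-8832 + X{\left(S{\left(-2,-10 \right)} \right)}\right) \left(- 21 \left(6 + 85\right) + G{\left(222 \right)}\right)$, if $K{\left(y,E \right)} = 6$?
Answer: $16870308 - 52968 \sqrt{222} \approx 1.6081 \cdot 10^{7}$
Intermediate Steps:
$X{\left(I \right)} = 2 I$
$G{\left(m \right)} = 6 \sqrt{m}$
$\left(-8832 + X{\left(S{\left(-2,-10 \right)} \right)}\right) \left(- 21 \left(6 + 85\right) + G{\left(222 \right)}\right) = \left(-8832 + 2 \cdot 2\right) \left(- 21 \left(6 + 85\right) + 6 \sqrt{222}\right) = \left(-8832 + 4\right) \left(\left(-21\right) 91 + 6 \sqrt{222}\right) = - 8828 \left(-1911 + 6 \sqrt{222}\right) = 16870308 - 52968 \sqrt{222}$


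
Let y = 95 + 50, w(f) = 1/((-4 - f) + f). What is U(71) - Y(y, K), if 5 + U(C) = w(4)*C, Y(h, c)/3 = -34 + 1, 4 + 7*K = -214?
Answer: 305/4 ≈ 76.250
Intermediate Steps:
K = -218/7 (K = -4/7 + (⅐)*(-214) = -4/7 - 214/7 = -218/7 ≈ -31.143)
w(f) = -¼ (w(f) = 1/(-4) = -¼)
y = 145
Y(h, c) = -99 (Y(h, c) = 3*(-34 + 1) = 3*(-33) = -99)
U(C) = -5 - C/4
U(71) - Y(y, K) = (-5 - ¼*71) - 1*(-99) = (-5 - 71/4) + 99 = -91/4 + 99 = 305/4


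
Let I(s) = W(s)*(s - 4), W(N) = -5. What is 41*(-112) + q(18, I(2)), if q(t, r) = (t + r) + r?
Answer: -4554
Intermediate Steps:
I(s) = 20 - 5*s (I(s) = -5*(s - 4) = -5*(-4 + s) = 20 - 5*s)
q(t, r) = t + 2*r (q(t, r) = (r + t) + r = t + 2*r)
41*(-112) + q(18, I(2)) = 41*(-112) + (18 + 2*(20 - 5*2)) = -4592 + (18 + 2*(20 - 10)) = -4592 + (18 + 2*10) = -4592 + (18 + 20) = -4592 + 38 = -4554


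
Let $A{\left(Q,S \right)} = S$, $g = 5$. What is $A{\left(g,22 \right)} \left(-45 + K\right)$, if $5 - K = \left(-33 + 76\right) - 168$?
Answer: $1870$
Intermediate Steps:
$K = 130$ ($K = 5 - \left(\left(-33 + 76\right) - 168\right) = 5 - \left(43 - 168\right) = 5 - -125 = 5 + 125 = 130$)
$A{\left(g,22 \right)} \left(-45 + K\right) = 22 \left(-45 + 130\right) = 22 \cdot 85 = 1870$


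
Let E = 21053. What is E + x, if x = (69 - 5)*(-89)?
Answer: 15357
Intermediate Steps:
x = -5696 (x = 64*(-89) = -5696)
E + x = 21053 - 5696 = 15357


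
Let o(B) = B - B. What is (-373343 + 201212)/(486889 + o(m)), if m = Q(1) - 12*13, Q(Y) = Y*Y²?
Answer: -172131/486889 ≈ -0.35353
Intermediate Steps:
Q(Y) = Y³
m = -155 (m = 1³ - 12*13 = 1 - 156 = -155)
o(B) = 0
(-373343 + 201212)/(486889 + o(m)) = (-373343 + 201212)/(486889 + 0) = -172131/486889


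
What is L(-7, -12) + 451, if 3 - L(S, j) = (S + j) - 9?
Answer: 482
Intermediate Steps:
L(S, j) = 12 - S - j (L(S, j) = 3 - ((S + j) - 9) = 3 - (-9 + S + j) = 3 + (9 - S - j) = 12 - S - j)
L(-7, -12) + 451 = (12 - 1*(-7) - 1*(-12)) + 451 = (12 + 7 + 12) + 451 = 31 + 451 = 482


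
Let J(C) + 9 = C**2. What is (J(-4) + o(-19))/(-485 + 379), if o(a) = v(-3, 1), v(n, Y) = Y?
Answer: -4/53 ≈ -0.075472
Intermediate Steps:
o(a) = 1
J(C) = -9 + C**2
(J(-4) + o(-19))/(-485 + 379) = ((-9 + (-4)**2) + 1)/(-485 + 379) = ((-9 + 16) + 1)/(-106) = (7 + 1)*(-1/106) = 8*(-1/106) = -4/53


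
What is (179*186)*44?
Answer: 1464936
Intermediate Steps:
(179*186)*44 = 33294*44 = 1464936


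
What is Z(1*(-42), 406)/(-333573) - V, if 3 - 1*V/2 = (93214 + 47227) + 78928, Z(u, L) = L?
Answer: 146349149030/333573 ≈ 4.3873e+5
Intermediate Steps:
V = -438732 (V = 6 - 2*((93214 + 47227) + 78928) = 6 - 2*(140441 + 78928) = 6 - 2*219369 = 6 - 438738 = -438732)
Z(1*(-42), 406)/(-333573) - V = 406/(-333573) - 1*(-438732) = 406*(-1/333573) + 438732 = -406/333573 + 438732 = 146349149030/333573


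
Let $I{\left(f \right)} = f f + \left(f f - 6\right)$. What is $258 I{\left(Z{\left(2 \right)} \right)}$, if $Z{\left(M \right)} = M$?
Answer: $516$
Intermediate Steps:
$I{\left(f \right)} = -6 + 2 f^{2}$ ($I{\left(f \right)} = f^{2} + \left(f^{2} - 6\right) = f^{2} + \left(-6 + f^{2}\right) = -6 + 2 f^{2}$)
$258 I{\left(Z{\left(2 \right)} \right)} = 258 \left(-6 + 2 \cdot 2^{2}\right) = 258 \left(-6 + 2 \cdot 4\right) = 258 \left(-6 + 8\right) = 258 \cdot 2 = 516$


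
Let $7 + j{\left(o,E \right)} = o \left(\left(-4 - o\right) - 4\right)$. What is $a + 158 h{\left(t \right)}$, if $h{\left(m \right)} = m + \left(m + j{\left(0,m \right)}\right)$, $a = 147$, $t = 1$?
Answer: $-643$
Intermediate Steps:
$j{\left(o,E \right)} = -7 + o \left(-8 - o\right)$ ($j{\left(o,E \right)} = -7 + o \left(\left(-4 - o\right) - 4\right) = -7 + o \left(-8 - o\right)$)
$h{\left(m \right)} = -7 + 2 m$ ($h{\left(m \right)} = m + \left(m - 7\right) = m + \left(-7 + m\right) = -7 + 2 m$)
$a + 158 h{\left(t \right)} = 147 + 158 \left(-7 + 2 \cdot 1\right) = 147 + 158 \left(-7 + 2\right) = 147 + 158 \left(-5\right) = 147 - 790 = -643$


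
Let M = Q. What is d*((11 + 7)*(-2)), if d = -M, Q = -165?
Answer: -5940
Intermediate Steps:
M = -165
d = 165 (d = -1*(-165) = 165)
d*((11 + 7)*(-2)) = 165*((11 + 7)*(-2)) = 165*(18*(-2)) = 165*(-36) = -5940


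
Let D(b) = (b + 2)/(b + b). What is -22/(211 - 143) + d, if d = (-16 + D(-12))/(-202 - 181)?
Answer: -22099/78132 ≈ -0.28284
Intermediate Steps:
D(b) = (2 + b)/(2*b) (D(b) = (2 + b)/((2*b)) = (2 + b)*(1/(2*b)) = (2 + b)/(2*b))
d = 187/4596 (d = (-16 + (½)*(2 - 12)/(-12))/(-202 - 181) = (-16 + (½)*(-1/12)*(-10))/(-383) = (-16 + 5/12)*(-1/383) = -187/12*(-1/383) = 187/4596 ≈ 0.040688)
-22/(211 - 143) + d = -22/(211 - 143) + 187/4596 = -22/68 + 187/4596 = -22*1/68 + 187/4596 = -11/34 + 187/4596 = -22099/78132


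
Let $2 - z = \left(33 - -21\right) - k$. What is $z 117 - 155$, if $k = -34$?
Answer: $-10217$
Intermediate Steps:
$z = -86$ ($z = 2 - \left(\left(33 - -21\right) - -34\right) = 2 - \left(\left(33 + 21\right) + 34\right) = 2 - \left(54 + 34\right) = 2 - 88 = -86$)
$z 117 - 155 = \left(-86\right) 117 - 155 = -10062 - 155 = -10217$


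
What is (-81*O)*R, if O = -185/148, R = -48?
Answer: -4860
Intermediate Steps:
O = -5/4 (O = -185*1/148 = -5/4 ≈ -1.2500)
(-81*O)*R = -81*(-5/4)*(-48) = (405/4)*(-48) = -4860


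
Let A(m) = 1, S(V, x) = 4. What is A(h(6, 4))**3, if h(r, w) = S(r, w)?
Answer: 1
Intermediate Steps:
h(r, w) = 4
A(h(6, 4))**3 = 1**3 = 1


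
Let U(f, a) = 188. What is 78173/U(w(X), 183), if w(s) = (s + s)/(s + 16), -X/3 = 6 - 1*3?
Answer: 78173/188 ≈ 415.81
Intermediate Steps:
X = -9 (X = -3*(6 - 1*3) = -3*(6 - 3) = -3*3 = -9)
w(s) = 2*s/(16 + s) (w(s) = (2*s)/(16 + s) = 2*s/(16 + s))
78173/U(w(X), 183) = 78173/188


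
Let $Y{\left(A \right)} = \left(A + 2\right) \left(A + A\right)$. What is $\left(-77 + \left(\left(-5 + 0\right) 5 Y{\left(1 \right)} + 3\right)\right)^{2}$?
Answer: $50176$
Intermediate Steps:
$Y{\left(A \right)} = 2 A \left(2 + A\right)$ ($Y{\left(A \right)} = \left(2 + A\right) 2 A = 2 A \left(2 + A\right)$)
$\left(-77 + \left(\left(-5 + 0\right) 5 Y{\left(1 \right)} + 3\right)\right)^{2} = \left(-77 + \left(\left(-5 + 0\right) 5 \cdot 2 \cdot 1 \left(2 + 1\right) + 3\right)\right)^{2} = \left(-77 + \left(\left(-5\right) 5 \cdot 2 \cdot 1 \cdot 3 + 3\right)\right)^{2} = \left(-77 + \left(\left(-25\right) 6 + 3\right)\right)^{2} = \left(-77 + \left(-150 + 3\right)\right)^{2} = \left(-77 - 147\right)^{2} = \left(-224\right)^{2} = 50176$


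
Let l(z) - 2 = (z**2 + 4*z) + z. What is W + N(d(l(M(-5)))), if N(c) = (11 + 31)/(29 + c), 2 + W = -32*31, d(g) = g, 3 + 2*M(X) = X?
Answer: -8932/9 ≈ -992.44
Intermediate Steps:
M(X) = -3/2 + X/2
l(z) = 2 + z**2 + 5*z (l(z) = 2 + ((z**2 + 4*z) + z) = 2 + (z**2 + 5*z) = 2 + z**2 + 5*z)
W = -994 (W = -2 - 32*31 = -2 - 992 = -994)
N(c) = 42/(29 + c)
W + N(d(l(M(-5)))) = -994 + 42/(29 + (2 + (-3/2 + (1/2)*(-5))**2 + 5*(-3/2 + (1/2)*(-5)))) = -994 + 42/(29 + (2 + (-3/2 - 5/2)**2 + 5*(-3/2 - 5/2))) = -994 + 42/(29 + (2 + (-4)**2 + 5*(-4))) = -994 + 42/(29 + (2 + 16 - 20)) = -994 + 42/(29 - 2) = -994 + 42/27 = -994 + 42*(1/27) = -994 + 14/9 = -8932/9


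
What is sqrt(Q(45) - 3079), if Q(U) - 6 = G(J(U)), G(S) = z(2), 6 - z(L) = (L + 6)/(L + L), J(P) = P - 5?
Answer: 3*I*sqrt(341) ≈ 55.399*I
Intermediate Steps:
J(P) = -5 + P
z(L) = 6 - (6 + L)/(2*L) (z(L) = 6 - (L + 6)/(L + L) = 6 - (6 + L)/(2*L))
G(S) = 4 (G(S) = 11/2 - 3/2 = 4)
Q(U) = 10 (Q(U) = 6 + 4 = 10)
sqrt(Q(45) - 3079) = sqrt(10 - 3079) = sqrt(-3069) = 3*I*sqrt(341)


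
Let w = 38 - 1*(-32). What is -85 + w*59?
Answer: 4045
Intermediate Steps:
w = 70 (w = 38 + 32 = 70)
-85 + w*59 = -85 + 70*59 = -85 + 4130 = 4045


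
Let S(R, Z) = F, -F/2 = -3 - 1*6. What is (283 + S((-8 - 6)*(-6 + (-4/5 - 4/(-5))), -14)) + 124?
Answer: 425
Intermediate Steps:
F = 18 (F = -2*(-3 - 1*6) = -2*(-3 - 6) = -2*(-9) = 18)
S(R, Z) = 18
(283 + S((-8 - 6)*(-6 + (-4/5 - 4/(-5))), -14)) + 124 = (283 + 18) + 124 = 301 + 124 = 425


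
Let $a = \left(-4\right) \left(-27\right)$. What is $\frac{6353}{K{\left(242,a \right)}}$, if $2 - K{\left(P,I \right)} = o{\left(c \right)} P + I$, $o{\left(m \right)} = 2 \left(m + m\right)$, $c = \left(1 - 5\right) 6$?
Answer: $\frac{6353}{23126} \approx 0.27471$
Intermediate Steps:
$c = -24$ ($c = \left(-4\right) 6 = -24$)
$a = 108$
$o{\left(m \right)} = 4 m$ ($o{\left(m \right)} = 2 \cdot 2 m = 4 m$)
$K{\left(P,I \right)} = 2 - I + 96 P$ ($K{\left(P,I \right)} = 2 - \left(4 \left(-24\right) P + I\right) = 2 - \left(- 96 P + I\right) = 2 - \left(I - 96 P\right) = 2 - I + 96 P$)
$\frac{6353}{K{\left(242,a \right)}} = \frac{6353}{2 - 108 + 96 \cdot 242} = \frac{6353}{2 - 108 + 23232} = \frac{6353}{23126}$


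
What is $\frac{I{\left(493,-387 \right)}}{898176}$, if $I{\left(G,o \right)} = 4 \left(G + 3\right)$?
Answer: $\frac{31}{14034} \approx 0.0022089$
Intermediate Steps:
$I{\left(G,o \right)} = 12 + 4 G$ ($I{\left(G,o \right)} = 4 \left(3 + G\right) = 12 + 4 G$)
$\frac{I{\left(493,-387 \right)}}{898176} = \frac{12 + 4 \cdot 493}{898176} = \left(12 + 1972\right) \frac{1}{898176} = 1984 \cdot \frac{1}{898176} = \frac{31}{14034}$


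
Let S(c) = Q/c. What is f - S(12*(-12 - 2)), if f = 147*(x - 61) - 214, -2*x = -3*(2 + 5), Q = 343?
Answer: -183251/24 ≈ -7635.5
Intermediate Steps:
x = 21/2 (x = -(-3)*(2 + 5)/2 = -(-3)*7/2 = -½*(-21) = 21/2 ≈ 10.500)
S(c) = 343/c
f = -15275/2 (f = 147*(21/2 - 61) - 214 = 147*(-101/2) - 214 = -14847/2 - 214 = -15275/2 ≈ -7637.5)
f - S(12*(-12 - 2)) = -15275/2 - 343/(12*(-12 - 2)) = -15275/2 - 343/(12*(-14)) = -15275/2 - 343/(-168) = -15275/2 - 343*(-1)/168 = -15275/2 - 1*(-49/24) = -15275/2 + 49/24 = -183251/24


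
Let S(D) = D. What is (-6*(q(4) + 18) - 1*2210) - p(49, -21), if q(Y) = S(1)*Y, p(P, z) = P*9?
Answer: -2783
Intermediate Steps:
p(P, z) = 9*P
q(Y) = Y (q(Y) = 1*Y = Y)
(-6*(q(4) + 18) - 1*2210) - p(49, -21) = (-6*(4 + 18) - 1*2210) - 9*49 = (-6*22 - 2210) - 1*441 = (-132 - 2210) - 441 = -2342 - 441 = -2783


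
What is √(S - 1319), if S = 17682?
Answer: √16363 ≈ 127.92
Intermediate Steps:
√(S - 1319) = √(17682 - 1319) = √16363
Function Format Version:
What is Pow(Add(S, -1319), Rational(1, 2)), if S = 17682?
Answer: Pow(16363, Rational(1, 2)) ≈ 127.92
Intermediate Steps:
Pow(Add(S, -1319), Rational(1, 2)) = Pow(Add(17682, -1319), Rational(1, 2)) = Pow(16363, Rational(1, 2))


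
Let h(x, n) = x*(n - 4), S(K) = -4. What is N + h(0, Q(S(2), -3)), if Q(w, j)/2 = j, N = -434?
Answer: -434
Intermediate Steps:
Q(w, j) = 2*j
h(x, n) = x*(-4 + n)
N + h(0, Q(S(2), -3)) = -434 + 0*(-4 + 2*(-3)) = -434 + 0*(-4 - 6) = -434 + 0*(-10) = -434 + 0 = -434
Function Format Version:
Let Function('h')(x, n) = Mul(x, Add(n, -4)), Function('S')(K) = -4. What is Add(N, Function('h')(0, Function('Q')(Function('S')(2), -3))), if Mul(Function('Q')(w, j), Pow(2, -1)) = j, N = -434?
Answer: -434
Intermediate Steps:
Function('Q')(w, j) = Mul(2, j)
Function('h')(x, n) = Mul(x, Add(-4, n))
Add(N, Function('h')(0, Function('Q')(Function('S')(2), -3))) = Add(-434, Mul(0, Add(-4, Mul(2, -3)))) = Add(-434, Mul(0, Add(-4, -6))) = Add(-434, Mul(0, -10)) = Add(-434, 0) = -434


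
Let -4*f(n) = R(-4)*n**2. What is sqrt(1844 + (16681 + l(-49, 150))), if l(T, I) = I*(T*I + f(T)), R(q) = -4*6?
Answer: 5*sqrt(43077) ≈ 1037.8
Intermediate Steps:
R(q) = -24
f(n) = 6*n**2 (f(n) = -(-6)*n**2 = 6*n**2)
l(T, I) = I*(6*T**2 + I*T) (l(T, I) = I*(T*I + 6*T**2) = I*(I*T + 6*T**2) = I*(6*T**2 + I*T))
sqrt(1844 + (16681 + l(-49, 150))) = sqrt(1844 + (16681 + 150*(-49)*(150 + 6*(-49)))) = sqrt(1844 + (16681 + 150*(-49)*(150 - 294))) = sqrt(1844 + (16681 + 150*(-49)*(-144))) = sqrt(1844 + (16681 + 1058400)) = sqrt(1844 + 1075081) = sqrt(1076925) = 5*sqrt(43077)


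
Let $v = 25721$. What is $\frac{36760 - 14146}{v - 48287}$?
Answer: $- \frac{3769}{3761} \approx -1.0021$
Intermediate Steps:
$\frac{36760 - 14146}{v - 48287} = \frac{36760 - 14146}{25721 - 48287} = \frac{22614}{-22566} = 22614 \left(- \frac{1}{22566}\right) = - \frac{3769}{3761}$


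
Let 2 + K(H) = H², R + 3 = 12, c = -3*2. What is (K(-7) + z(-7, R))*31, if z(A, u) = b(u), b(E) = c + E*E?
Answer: 3782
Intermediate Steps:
c = -6
R = 9 (R = -3 + 12 = 9)
K(H) = -2 + H²
b(E) = -6 + E² (b(E) = -6 + E*E = -6 + E²)
z(A, u) = -6 + u²
(K(-7) + z(-7, R))*31 = ((-2 + (-7)²) + (-6 + 9²))*31 = ((-2 + 49) + (-6 + 81))*31 = (47 + 75)*31 = 122*31 = 3782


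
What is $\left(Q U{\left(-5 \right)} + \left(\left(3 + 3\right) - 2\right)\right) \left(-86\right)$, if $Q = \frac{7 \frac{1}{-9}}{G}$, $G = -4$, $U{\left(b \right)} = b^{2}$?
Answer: $- \frac{13717}{18} \approx -762.06$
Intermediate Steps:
$Q = \frac{7}{36}$ ($Q = \frac{7 \frac{1}{-9}}{-4} = 7 \left(- \frac{1}{9}\right) \left(- \frac{1}{4}\right) = \left(- \frac{7}{9}\right) \left(- \frac{1}{4}\right) = \frac{7}{36} \approx 0.19444$)
$\left(Q U{\left(-5 \right)} + \left(\left(3 + 3\right) - 2\right)\right) \left(-86\right) = \left(\frac{7 \left(-5\right)^{2}}{36} + \left(\left(3 + 3\right) - 2\right)\right) \left(-86\right) = \left(\frac{7}{36} \cdot 25 + \left(6 - 2\right)\right) \left(-86\right) = \left(\frac{175}{36} + 4\right) \left(-86\right) = \frac{319}{36} \left(-86\right) = - \frac{13717}{18}$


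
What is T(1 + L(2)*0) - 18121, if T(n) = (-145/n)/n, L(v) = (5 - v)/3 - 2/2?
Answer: -18266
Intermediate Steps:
L(v) = 2/3 - v/3 (L(v) = (5 - v)*(1/3) - 2*1/2 = (5/3 - v/3) - 1 = 2/3 - v/3)
T(n) = -145/n**2
T(1 + L(2)*0) - 18121 = -145/(1 + (2/3 - 1/3*2)*0)**2 - 18121 = -145/(1 + (2/3 - 2/3)*0)**2 - 18121 = -145/(1 + 0*0)**2 - 18121 = -145/(1 + 0)**2 - 18121 = -145/1**2 - 18121 = -145*1 - 18121 = -145 - 18121 = -18266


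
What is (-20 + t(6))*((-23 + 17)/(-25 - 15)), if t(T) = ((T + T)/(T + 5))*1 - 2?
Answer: -69/22 ≈ -3.1364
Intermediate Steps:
t(T) = -2 + 2*T/(5 + T) (t(T) = ((2*T)/(5 + T))*1 - 2 = (2*T/(5 + T))*1 - 2 = 2*T/(5 + T) - 2 = -2 + 2*T/(5 + T))
(-20 + t(6))*((-23 + 17)/(-25 - 15)) = (-20 - 10/(5 + 6))*((-23 + 17)/(-25 - 15)) = (-20 - 10/11)*(-6/(-40)) = (-20 - 10*1/11)*(-6*(-1/40)) = (-20 - 10/11)*(3/20) = -230/11*3/20 = -69/22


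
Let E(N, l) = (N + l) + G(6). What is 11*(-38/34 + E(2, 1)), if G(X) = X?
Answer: 1474/17 ≈ 86.706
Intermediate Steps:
E(N, l) = 6 + N + l (E(N, l) = (N + l) + 6 = 6 + N + l)
11*(-38/34 + E(2, 1)) = 11*(-38/34 + (6 + 2 + 1)) = 11*(-38*1/34 + 9) = 11*(-19/17 + 9) = 11*(134/17) = 1474/17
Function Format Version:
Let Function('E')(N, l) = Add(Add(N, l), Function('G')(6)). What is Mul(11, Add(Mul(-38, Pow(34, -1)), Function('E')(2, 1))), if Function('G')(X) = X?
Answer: Rational(1474, 17) ≈ 86.706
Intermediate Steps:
Function('E')(N, l) = Add(6, N, l) (Function('E')(N, l) = Add(Add(N, l), 6) = Add(6, N, l))
Mul(11, Add(Mul(-38, Pow(34, -1)), Function('E')(2, 1))) = Mul(11, Add(Mul(-38, Pow(34, -1)), Add(6, 2, 1))) = Mul(11, Add(Mul(-38, Rational(1, 34)), 9)) = Mul(11, Add(Rational(-19, 17), 9)) = Mul(11, Rational(134, 17)) = Rational(1474, 17)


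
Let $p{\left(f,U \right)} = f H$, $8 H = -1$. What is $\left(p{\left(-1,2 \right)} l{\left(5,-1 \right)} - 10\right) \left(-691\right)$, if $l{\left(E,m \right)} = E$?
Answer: $\frac{51825}{8} \approx 6478.1$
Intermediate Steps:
$H = - \frac{1}{8}$ ($H = \frac{1}{8} \left(-1\right) = - \frac{1}{8} \approx -0.125$)
$p{\left(f,U \right)} = - \frac{f}{8}$ ($p{\left(f,U \right)} = f \left(- \frac{1}{8}\right) = - \frac{f}{8}$)
$\left(p{\left(-1,2 \right)} l{\left(5,-1 \right)} - 10\right) \left(-691\right) = \left(\left(- \frac{1}{8}\right) \left(-1\right) 5 - 10\right) \left(-691\right) = \left(\frac{1}{8} \cdot 5 - 10\right) \left(-691\right) = \left(\frac{5}{8} - 10\right) \left(-691\right) = \left(- \frac{75}{8}\right) \left(-691\right) = \frac{51825}{8}$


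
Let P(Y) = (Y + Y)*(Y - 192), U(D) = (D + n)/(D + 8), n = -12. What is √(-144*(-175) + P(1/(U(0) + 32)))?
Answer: 2*√23430590/61 ≈ 158.71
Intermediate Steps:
U(D) = (-12 + D)/(8 + D) (U(D) = (D - 12)/(D + 8) = (-12 + D)/(8 + D))
P(Y) = 2*Y*(-192 + Y) (P(Y) = (2*Y)*(-192 + Y) = 2*Y*(-192 + Y))
√(-144*(-175) + P(1/(U(0) + 32))) = √(-144*(-175) + 2*(-192 + 1/((-12 + 0)/(8 + 0) + 32))/((-12 + 0)/(8 + 0) + 32)) = √(25200 + 2*(-192 + 1/(-12/8 + 32))/(-12/8 + 32)) = √(25200 + 2*(-192 + 1/((⅛)*(-12) + 32))/((⅛)*(-12) + 32)) = √(25200 + 2*(-192 + 1/(-3/2 + 32))/(-3/2 + 32)) = √(25200 + 2*(-192 + 1/(61/2))/(61/2)) = √(25200 + 2*(2/61)*(-192 + 2/61)) = √(25200 + 2*(2/61)*(-11710/61)) = √(25200 - 46840/3721) = √(93722360/3721) = 2*√23430590/61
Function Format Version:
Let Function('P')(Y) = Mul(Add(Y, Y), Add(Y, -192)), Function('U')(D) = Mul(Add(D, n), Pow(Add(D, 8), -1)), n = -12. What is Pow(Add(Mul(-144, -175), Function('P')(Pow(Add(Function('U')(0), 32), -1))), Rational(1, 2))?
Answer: Mul(Rational(2, 61), Pow(23430590, Rational(1, 2))) ≈ 158.71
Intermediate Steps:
Function('U')(D) = Mul(Pow(Add(8, D), -1), Add(-12, D)) (Function('U')(D) = Mul(Add(D, -12), Pow(Add(D, 8), -1)) = Mul(Add(-12, D), Pow(Add(8, D), -1)) = Mul(Pow(Add(8, D), -1), Add(-12, D)))
Function('P')(Y) = Mul(2, Y, Add(-192, Y)) (Function('P')(Y) = Mul(Mul(2, Y), Add(-192, Y)) = Mul(2, Y, Add(-192, Y)))
Pow(Add(Mul(-144, -175), Function('P')(Pow(Add(Function('U')(0), 32), -1))), Rational(1, 2)) = Pow(Add(Mul(-144, -175), Mul(2, Pow(Add(Mul(Pow(Add(8, 0), -1), Add(-12, 0)), 32), -1), Add(-192, Pow(Add(Mul(Pow(Add(8, 0), -1), Add(-12, 0)), 32), -1)))), Rational(1, 2)) = Pow(Add(25200, Mul(2, Pow(Add(Mul(Pow(8, -1), -12), 32), -1), Add(-192, Pow(Add(Mul(Pow(8, -1), -12), 32), -1)))), Rational(1, 2)) = Pow(Add(25200, Mul(2, Pow(Add(Mul(Rational(1, 8), -12), 32), -1), Add(-192, Pow(Add(Mul(Rational(1, 8), -12), 32), -1)))), Rational(1, 2)) = Pow(Add(25200, Mul(2, Pow(Add(Rational(-3, 2), 32), -1), Add(-192, Pow(Add(Rational(-3, 2), 32), -1)))), Rational(1, 2)) = Pow(Add(25200, Mul(2, Pow(Rational(61, 2), -1), Add(-192, Pow(Rational(61, 2), -1)))), Rational(1, 2)) = Pow(Add(25200, Mul(2, Rational(2, 61), Add(-192, Rational(2, 61)))), Rational(1, 2)) = Pow(Add(25200, Mul(2, Rational(2, 61), Rational(-11710, 61))), Rational(1, 2)) = Pow(Add(25200, Rational(-46840, 3721)), Rational(1, 2)) = Pow(Rational(93722360, 3721), Rational(1, 2)) = Mul(Rational(2, 61), Pow(23430590, Rational(1, 2)))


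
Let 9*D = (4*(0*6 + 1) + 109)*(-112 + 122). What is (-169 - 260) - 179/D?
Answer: -486381/1130 ≈ -430.43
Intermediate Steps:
D = 1130/9 (D = ((4*(0*6 + 1) + 109)*(-112 + 122))/9 = ((4*(0 + 1) + 109)*10)/9 = ((4*1 + 109)*10)/9 = ((4 + 109)*10)/9 = (113*10)/9 = (⅑)*1130 = 1130/9 ≈ 125.56)
(-169 - 260) - 179/D = (-169 - 260) - 179/1130/9 = -429 - 179*9/1130 = -429 - 1611/1130 = -486381/1130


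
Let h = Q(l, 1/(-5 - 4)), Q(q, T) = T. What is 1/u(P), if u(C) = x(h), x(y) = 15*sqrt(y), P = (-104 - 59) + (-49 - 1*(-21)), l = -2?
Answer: -I/5 ≈ -0.2*I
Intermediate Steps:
P = -191 (P = -163 + (-49 + 21) = -163 - 28 = -191)
h = -1/9 (h = 1/(-5 - 4) = 1/(-9) = -1/9 ≈ -0.11111)
u(C) = 5*I (u(C) = 15*sqrt(-1/9) = 15*(I/3) = 5*I)
1/u(P) = 1/(5*I) = -I/5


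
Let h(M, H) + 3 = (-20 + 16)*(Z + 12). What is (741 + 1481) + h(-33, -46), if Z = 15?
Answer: 2111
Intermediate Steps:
h(M, H) = -111 (h(M, H) = -3 + (-20 + 16)*(15 + 12) = -3 - 4*27 = -3 - 108 = -111)
(741 + 1481) + h(-33, -46) = (741 + 1481) - 111 = 2222 - 111 = 2111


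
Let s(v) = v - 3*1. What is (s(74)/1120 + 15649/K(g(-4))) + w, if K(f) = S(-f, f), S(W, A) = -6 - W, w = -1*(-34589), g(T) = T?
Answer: 36987063/1120 ≈ 33024.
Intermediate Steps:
s(v) = -3 + v (s(v) = v - 3 = -3 + v)
w = 34589
K(f) = -6 + f (K(f) = -6 - (-1)*f = -6 + f)
(s(74)/1120 + 15649/K(g(-4))) + w = ((-3 + 74)/1120 + 15649/(-6 - 4)) + 34589 = (71*(1/1120) + 15649/(-10)) + 34589 = (71/1120 + 15649*(-⅒)) + 34589 = (71/1120 - 15649/10) + 34589 = -1752617/1120 + 34589 = 36987063/1120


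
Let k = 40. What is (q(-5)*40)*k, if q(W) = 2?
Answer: 3200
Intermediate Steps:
(q(-5)*40)*k = (2*40)*40 = 80*40 = 3200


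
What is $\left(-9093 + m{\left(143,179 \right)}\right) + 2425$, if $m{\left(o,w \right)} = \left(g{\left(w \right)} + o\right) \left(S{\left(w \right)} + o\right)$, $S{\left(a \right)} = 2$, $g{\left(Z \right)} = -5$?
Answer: $13342$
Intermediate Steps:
$m{\left(o,w \right)} = \left(-5 + o\right) \left(2 + o\right)$
$\left(-9093 + m{\left(143,179 \right)}\right) + 2425 = \left(-9093 - \left(439 - 20449\right)\right) + 2425 = \left(-9093 - -20010\right) + 2425 = \left(-9093 + 20010\right) + 2425 = 10917 + 2425 = 13342$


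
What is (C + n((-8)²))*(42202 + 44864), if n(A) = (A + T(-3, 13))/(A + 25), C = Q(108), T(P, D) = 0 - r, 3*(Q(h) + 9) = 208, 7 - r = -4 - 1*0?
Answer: 472129896/89 ≈ 5.3048e+6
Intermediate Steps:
r = 11 (r = 7 - (-4 - 1*0) = 7 - (-4 + 0) = 7 - 1*(-4) = 7 + 4 = 11)
Q(h) = 181/3 (Q(h) = -9 + (⅓)*208 = -9 + 208/3 = 181/3)
T(P, D) = -11 (T(P, D) = 0 - 1*11 = 0 - 11 = -11)
C = 181/3 ≈ 60.333
n(A) = (-11 + A)/(25 + A) (n(A) = (A - 11)/(A + 25) = (-11 + A)/(25 + A))
(C + n((-8)²))*(42202 + 44864) = (181/3 + (-11 + (-8)²)/(25 + (-8)²))*(42202 + 44864) = (181/3 + (-11 + 64)/(25 + 64))*87066 = (181/3 + 53/89)*87066 = (16268/267)*87066 = 472129896/89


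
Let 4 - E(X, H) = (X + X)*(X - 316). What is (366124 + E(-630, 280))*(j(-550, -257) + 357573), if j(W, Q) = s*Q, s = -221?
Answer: -342200005840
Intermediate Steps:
E(X, H) = 4 - 2*X*(-316 + X) (E(X, H) = 4 - (X + X)*(X - 316) = 4 - 2*X*(-316 + X))
j(W, Q) = -221*Q
(366124 + E(-630, 280))*(j(-550, -257) + 357573) = (366124 + (4 - 2*(-630)**2 + 632*(-630)))*(-221*(-257) + 357573) = (366124 + (4 - 2*396900 - 398160))*(56797 + 357573) = (366124 + (4 - 793800 - 398160))*414370 = (366124 - 1191956)*414370 = -825832*414370 = -342200005840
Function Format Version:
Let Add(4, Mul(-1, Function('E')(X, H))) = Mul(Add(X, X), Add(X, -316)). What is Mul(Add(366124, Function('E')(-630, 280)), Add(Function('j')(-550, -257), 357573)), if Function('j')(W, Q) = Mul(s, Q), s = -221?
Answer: -342200005840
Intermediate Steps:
Function('E')(X, H) = Add(4, Mul(-2, X, Add(-316, X))) (Function('E')(X, H) = Add(4, Mul(-1, Mul(Add(X, X), Add(X, -316)))) = Add(4, Mul(-1, Mul(Mul(2, X), Add(-316, X)))) = Add(4, Mul(-1, Mul(2, X, Add(-316, X)))) = Add(4, Mul(-2, X, Add(-316, X))))
Function('j')(W, Q) = Mul(-221, Q)
Mul(Add(366124, Function('E')(-630, 280)), Add(Function('j')(-550, -257), 357573)) = Mul(Add(366124, Add(4, Mul(-2, Pow(-630, 2)), Mul(632, -630))), Add(Mul(-221, -257), 357573)) = Mul(Add(366124, Add(4, Mul(-2, 396900), -398160)), Add(56797, 357573)) = Mul(Add(366124, Add(4, -793800, -398160)), 414370) = Mul(Add(366124, -1191956), 414370) = Mul(-825832, 414370) = -342200005840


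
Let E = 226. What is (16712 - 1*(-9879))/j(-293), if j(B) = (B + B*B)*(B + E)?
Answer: -26591/5732252 ≈ -0.0046388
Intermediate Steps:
j(B) = (226 + B)*(B + B**2) (j(B) = (B + B*B)*(B + 226) = (B + B**2)*(226 + B) = (226 + B)*(B + B**2))
(16712 - 1*(-9879))/j(-293) = (16712 - 1*(-9879))/((-293*(226 + (-293)**2 + 227*(-293)))) = (16712 + 9879)/((-293*(226 + 85849 - 66511))) = 26591/((-293*19564)) = 26591/(-5732252) = 26591*(-1/5732252) = -26591/5732252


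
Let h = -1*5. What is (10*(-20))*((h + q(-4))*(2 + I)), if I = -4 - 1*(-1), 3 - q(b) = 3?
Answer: -1000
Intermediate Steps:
h = -5
q(b) = 0 (q(b) = 3 - 1*3 = 3 - 3 = 0)
I = -3 (I = -4 + 1 = -3)
(10*(-20))*((h + q(-4))*(2 + I)) = (10*(-20))*((-5 + 0)*(2 - 3)) = -(-1000)*(-1) = -200*5 = -1000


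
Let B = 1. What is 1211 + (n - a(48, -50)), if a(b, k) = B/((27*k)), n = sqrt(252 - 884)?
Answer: 1634851/1350 + 2*I*sqrt(158) ≈ 1211.0 + 25.14*I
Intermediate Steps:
n = 2*I*sqrt(158) (n = sqrt(-632) = 2*I*sqrt(158) ≈ 25.14*I)
a(b, k) = 1/(27*k)
1211 + (n - a(48, -50)) = 1211 + (2*I*sqrt(158) - 1/(27*(-50))) = 1211 + (2*I*sqrt(158) - (-1)/(27*50)) = 1211 + (2*I*sqrt(158) - 1*(-1/1350)) = 1211 + (2*I*sqrt(158) + 1/1350) = 1211 + (1/1350 + 2*I*sqrt(158)) = 1634851/1350 + 2*I*sqrt(158)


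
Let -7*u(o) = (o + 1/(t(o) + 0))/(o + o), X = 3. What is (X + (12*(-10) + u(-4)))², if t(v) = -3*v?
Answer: 6189126241/451584 ≈ 13705.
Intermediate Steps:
u(o) = -(o - 1/(3*o))/(14*o) (u(o) = -(o + 1/(-3*o + 0))/(7*(o + o)) = -(o + 1/(-3*o))/(7*(2*o)) = -(o - 1/(3*o))*1/(2*o)/7 = -(o - 1/(3*o))/(14*o))
(X + (12*(-10) + u(-4)))² = (3 + (12*(-10) + (-1/14 + (1/42)/(-4)²)))² = (3 + (-120 + (-1/14 + (1/42)*(1/16))))² = (3 + (-120 + (-1/14 + 1/672)))² = (3 + (-120 - 47/672))² = (3 - 80687/672)² = (-78671/672)² = 6189126241/451584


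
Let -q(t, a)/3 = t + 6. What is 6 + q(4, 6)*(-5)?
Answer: 156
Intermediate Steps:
q(t, a) = -18 - 3*t (q(t, a) = -3*(t + 6) = -3*(6 + t) = -18 - 3*t)
6 + q(4, 6)*(-5) = 6 + (-18 - 3*4)*(-5) = 6 + (-18 - 12)*(-5) = 6 - 30*(-5) = 6 + 150 = 156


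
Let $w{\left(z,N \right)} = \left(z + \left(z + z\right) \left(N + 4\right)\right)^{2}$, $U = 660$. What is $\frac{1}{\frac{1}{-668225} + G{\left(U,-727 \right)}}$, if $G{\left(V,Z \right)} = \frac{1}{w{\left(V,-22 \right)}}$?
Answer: $- \frac{14262861690000}{21317671} \approx -6.6906 \cdot 10^{5}$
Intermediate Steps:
$w{\left(z,N \right)} = \left(z + 2 z \left(4 + N\right)\right)^{2}$
$G{\left(V,Z \right)} = \frac{1}{1225 V^{2}}$ ($G{\left(V,Z \right)} = \frac{1}{V^{2} \left(9 + 2 \left(-22\right)\right)^{2}} = \frac{1}{V^{2} \left(9 - 44\right)^{2}} = \frac{1}{V^{2} \left(-35\right)^{2}} = \frac{1}{V^{2} \cdot 1225} = \frac{1}{1225 V^{2}}$)
$\frac{1}{\frac{1}{-668225} + G{\left(U,-727 \right)}} = \frac{1}{\frac{1}{-668225} + \frac{1}{1225 \cdot 435600}} = \frac{1}{- \frac{1}{668225} + \frac{1}{1225} \cdot \frac{1}{435600}} = \frac{1}{- \frac{1}{668225} + \frac{1}{533610000}} = \frac{1}{- \frac{21317671}{14262861690000}} = - \frac{14262861690000}{21317671}$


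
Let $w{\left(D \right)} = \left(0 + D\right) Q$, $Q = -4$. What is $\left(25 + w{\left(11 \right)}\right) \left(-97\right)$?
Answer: $1843$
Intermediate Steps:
$w{\left(D \right)} = - 4 D$ ($w{\left(D \right)} = \left(0 + D\right) \left(-4\right) = D \left(-4\right) = - 4 D$)
$\left(25 + w{\left(11 \right)}\right) \left(-97\right) = \left(25 - 44\right) \left(-97\right) = \left(-19\right) \left(-97\right) = 1843$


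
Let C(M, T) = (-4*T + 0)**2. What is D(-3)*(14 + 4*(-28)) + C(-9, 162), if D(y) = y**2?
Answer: 419022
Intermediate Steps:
C(M, T) = 16*T**2 (C(M, T) = (-4*T)**2 = 16*T**2)
D(-3)*(14 + 4*(-28)) + C(-9, 162) = (-3)**2*(14 + 4*(-28)) + 16*162**2 = 9*(14 - 112) + 16*26244 = 9*(-98) + 419904 = -882 + 419904 = 419022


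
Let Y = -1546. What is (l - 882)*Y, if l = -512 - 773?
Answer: 3350182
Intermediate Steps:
l = -1285
(l - 882)*Y = (-1285 - 882)*(-1546) = -2167*(-1546) = 3350182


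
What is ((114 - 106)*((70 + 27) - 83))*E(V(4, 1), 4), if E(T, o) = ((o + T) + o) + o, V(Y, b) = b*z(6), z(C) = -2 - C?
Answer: 448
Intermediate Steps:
V(Y, b) = -8*b (V(Y, b) = b*(-2 - 1*6) = b*(-2 - 6) = b*(-8) = -8*b)
E(T, o) = T + 3*o (E(T, o) = ((T + o) + o) + o = (T + 2*o) + o = T + 3*o)
((114 - 106)*((70 + 27) - 83))*E(V(4, 1), 4) = ((114 - 106)*((70 + 27) - 83))*(-8*1 + 3*4) = (8*(97 - 83))*(-8 + 12) = (8*14)*4 = 112*4 = 448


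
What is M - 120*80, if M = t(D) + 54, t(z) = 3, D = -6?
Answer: -9543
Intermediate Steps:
M = 57 (M = 3 + 54 = 57)
M - 120*80 = 57 - 120*80 = 57 - 9600 = -9543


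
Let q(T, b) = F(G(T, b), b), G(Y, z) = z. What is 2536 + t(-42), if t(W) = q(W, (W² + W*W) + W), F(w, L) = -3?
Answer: 2533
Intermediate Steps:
q(T, b) = -3
t(W) = -3
2536 + t(-42) = 2536 - 3 = 2533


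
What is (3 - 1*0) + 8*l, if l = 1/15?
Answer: 53/15 ≈ 3.5333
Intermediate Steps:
l = 1/15 ≈ 0.066667
(3 - 1*0) + 8*l = (3 - 1*0) + 8*(1/15) = (3 + 0) + 8/15 = 3 + 8/15 = 53/15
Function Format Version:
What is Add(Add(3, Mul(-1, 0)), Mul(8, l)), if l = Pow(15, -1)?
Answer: Rational(53, 15) ≈ 3.5333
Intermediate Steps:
l = Rational(1, 15) ≈ 0.066667
Add(Add(3, Mul(-1, 0)), Mul(8, l)) = Add(Add(3, Mul(-1, 0)), Mul(8, Rational(1, 15))) = Add(Add(3, 0), Rational(8, 15)) = Add(3, Rational(8, 15)) = Rational(53, 15)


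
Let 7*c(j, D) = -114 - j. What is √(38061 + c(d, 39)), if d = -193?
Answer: √1865542/7 ≈ 195.12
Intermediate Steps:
c(j, D) = -114/7 - j/7 (c(j, D) = (-114 - j)/7 = -114/7 - j/7)
√(38061 + c(d, 39)) = √(38061 + (-114/7 - ⅐*(-193))) = √(38061 + (-114/7 + 193/7)) = √(38061 + 79/7) = √(266506/7) = √1865542/7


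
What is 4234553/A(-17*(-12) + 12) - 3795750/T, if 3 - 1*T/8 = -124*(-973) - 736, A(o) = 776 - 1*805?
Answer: -677018925727/4636636 ≈ -1.4602e+5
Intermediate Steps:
A(o) = -29 (A(o) = 776 - 805 = -29)
T = -959304 (T = 24 - 8*(-124*(-973) - 736) = 24 - 8*(120652 - 736) = 24 - 8*119916 = 24 - 959328 = -959304)
4234553/A(-17*(-12) + 12) - 3795750/T = 4234553/(-29) - 3795750/(-959304) = 4234553*(-1/29) - 3795750*(-1/959304) = -4234553/29 + 632625/159884 = -677018925727/4636636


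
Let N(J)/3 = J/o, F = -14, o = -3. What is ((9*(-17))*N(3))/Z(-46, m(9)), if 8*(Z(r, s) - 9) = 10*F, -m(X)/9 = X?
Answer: -54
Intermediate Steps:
N(J) = -J (N(J) = 3*(J/(-3)) = 3*(J*(-⅓)) = 3*(-J/3) = -J)
m(X) = -9*X
Z(r, s) = -17/2 (Z(r, s) = 9 + (10*(-14))/8 = 9 + (⅛)*(-140) = 9 - 35/2 = -17/2)
((9*(-17))*N(3))/Z(-46, m(9)) = ((9*(-17))*(-1*3))/(-17/2) = -153*(-3)*(-2/17) = 459*(-2/17) = -54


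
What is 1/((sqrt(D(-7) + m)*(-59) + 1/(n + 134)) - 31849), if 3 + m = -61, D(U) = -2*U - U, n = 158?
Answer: -2715572844/86501032779961 + 5030576*I*sqrt(43)/86501032779961 ≈ -3.1394e-5 + 3.8136e-7*I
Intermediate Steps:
D(U) = -3*U
m = -64 (m = -3 - 61 = -64)
1/((sqrt(D(-7) + m)*(-59) + 1/(n + 134)) - 31849) = 1/((sqrt(-3*(-7) - 64)*(-59) + 1/(158 + 134)) - 31849) = 1/((sqrt(21 - 64)*(-59) + 1/292) - 31849) = 1/((sqrt(-43)*(-59) + 1/292) - 31849) = 1/(((I*sqrt(43))*(-59) + 1/292) - 31849) = 1/((-59*I*sqrt(43) + 1/292) - 31849) = 1/((1/292 - 59*I*sqrt(43)) - 31849) = 1/(-9299907/292 - 59*I*sqrt(43))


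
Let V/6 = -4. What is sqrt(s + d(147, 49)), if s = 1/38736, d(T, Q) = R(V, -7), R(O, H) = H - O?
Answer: sqrt(177139997)/3228 ≈ 4.1231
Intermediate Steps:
V = -24 (V = 6*(-4) = -24)
d(T, Q) = 17 (d(T, Q) = -7 - 1*(-24) = -7 + 24 = 17)
s = 1/38736 ≈ 2.5816e-5
sqrt(s + d(147, 49)) = sqrt(1/38736 + 17) = sqrt(658513/38736) = sqrt(177139997)/3228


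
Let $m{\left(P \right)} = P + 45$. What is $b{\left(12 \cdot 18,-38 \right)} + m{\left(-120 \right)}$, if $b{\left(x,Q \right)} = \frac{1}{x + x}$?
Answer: $- \frac{32399}{432} \approx -74.998$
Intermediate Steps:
$b{\left(x,Q \right)} = \frac{1}{2 x}$
$m{\left(P \right)} = 45 + P$
$b{\left(12 \cdot 18,-38 \right)} + m{\left(-120 \right)} = \frac{1}{2 \cdot 12 \cdot 18} + \left(45 - 120\right) = \frac{1}{2 \cdot 216} - 75 = \frac{1}{2} \cdot \frac{1}{216} - 75 = \frac{1}{432} - 75 = - \frac{32399}{432}$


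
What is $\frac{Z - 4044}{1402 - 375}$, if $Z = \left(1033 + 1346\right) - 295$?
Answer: $- \frac{1960}{1027} \approx -1.9085$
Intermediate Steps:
$Z = 2084$ ($Z = 2379 - 295 = 2084$)
$\frac{Z - 4044}{1402 - 375} = \frac{2084 - 4044}{1402 - 375} = - \frac{1960}{1027}$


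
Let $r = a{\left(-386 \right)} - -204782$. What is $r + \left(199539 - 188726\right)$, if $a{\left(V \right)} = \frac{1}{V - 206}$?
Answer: $\frac{127632239}{592} \approx 2.156 \cdot 10^{5}$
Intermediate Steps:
$a{\left(V \right)} = \frac{1}{-206 + V}$
$r = \frac{121230943}{592}$ ($r = \frac{1}{-206 - 386} - -204782 = \frac{1}{-592} + 204782 = - \frac{1}{592} + 204782 = \frac{121230943}{592} \approx 2.0478 \cdot 10^{5}$)
$r + \left(199539 - 188726\right) = \frac{121230943}{592} + \left(199539 - 188726\right) = \frac{121230943}{592} + 10813 = \frac{127632239}{592}$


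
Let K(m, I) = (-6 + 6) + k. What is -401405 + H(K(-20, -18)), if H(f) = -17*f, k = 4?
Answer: -401473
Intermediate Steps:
K(m, I) = 4 (K(m, I) = (-6 + 6) + 4 = 0 + 4 = 4)
-401405 + H(K(-20, -18)) = -401405 - 17*4 = -401405 - 68 = -401473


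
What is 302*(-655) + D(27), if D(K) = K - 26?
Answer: -197809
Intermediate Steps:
D(K) = -26 + K
302*(-655) + D(27) = 302*(-655) + (-26 + 27) = -197810 + 1 = -197809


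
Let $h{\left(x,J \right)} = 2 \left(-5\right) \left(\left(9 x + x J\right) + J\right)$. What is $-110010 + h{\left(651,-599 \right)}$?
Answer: $3736880$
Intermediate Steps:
$h{\left(x,J \right)} = - 90 x - 10 J - 10 J x$ ($h{\left(x,J \right)} = - 10 \left(\left(9 x + J x\right) + J\right) = - 10 \left(J + 9 x + J x\right) = - 90 x - 10 J - 10 J x$)
$-110010 + h{\left(651,-599 \right)} = -110010 - \left(52600 - 3899490\right) = -110010 + \left(-58590 + 5990 + 3899490\right) = -110010 + 3846890 = 3736880$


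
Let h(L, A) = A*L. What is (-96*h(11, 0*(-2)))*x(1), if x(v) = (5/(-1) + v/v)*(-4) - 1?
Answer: 0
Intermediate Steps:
x(v) = 15 (x(v) = (5*(-1) + 1)*(-4) - 1 = (-5 + 1)*(-4) - 1 = -4*(-4) - 1 = 16 - 1 = 15)
(-96*h(11, 0*(-2)))*x(1) = -96*0*(-2)*11*15 = -0*11*15 = -96*0*15 = 0*15 = 0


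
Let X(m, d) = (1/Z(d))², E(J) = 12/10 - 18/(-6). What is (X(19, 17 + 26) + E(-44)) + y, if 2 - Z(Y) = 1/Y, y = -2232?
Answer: -16094006/7225 ≈ -2227.5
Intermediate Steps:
Z(Y) = 2 - 1/Y
E(J) = 21/5 (E(J) = 12*(⅒) - 18*(-⅙) = 6/5 + 3 = 21/5)
X(m, d) = (2 - 1/d)⁻² (X(m, d) = (1/(2 - 1/d))² = (2 - 1/d)⁻²)
(X(19, 17 + 26) + E(-44)) + y = ((17 + 26)²/(-1 + 2*(17 + 26))² + 21/5) - 2232 = (43²/(-1 + 2*43)² + 21/5) - 2232 = (1849/(-1 + 86)² + 21/5) - 2232 = (1849/85² + 21/5) - 2232 = (1849*(1/7225) + 21/5) - 2232 = (1849/7225 + 21/5) - 2232 = 32194/7225 - 2232 = -16094006/7225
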